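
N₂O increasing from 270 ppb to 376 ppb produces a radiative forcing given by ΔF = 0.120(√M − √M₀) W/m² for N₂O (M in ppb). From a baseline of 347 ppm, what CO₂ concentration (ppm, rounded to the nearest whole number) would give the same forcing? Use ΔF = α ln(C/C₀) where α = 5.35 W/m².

N₂O forcing: 0.120 × (√376 − √270) = 0.120 × (19.3907 − 16.4317) = 0.120 × 2.9590 = 0.35508 W/m².
Set 5.35 ln(C/347) = 0.35508: ln(C/347) = 0.35508/5.35 = 0.06637, so C = 347 × e^0.06637 = 347 × 1.06862 = 370.81 ppm.

C ≈ 371 ppm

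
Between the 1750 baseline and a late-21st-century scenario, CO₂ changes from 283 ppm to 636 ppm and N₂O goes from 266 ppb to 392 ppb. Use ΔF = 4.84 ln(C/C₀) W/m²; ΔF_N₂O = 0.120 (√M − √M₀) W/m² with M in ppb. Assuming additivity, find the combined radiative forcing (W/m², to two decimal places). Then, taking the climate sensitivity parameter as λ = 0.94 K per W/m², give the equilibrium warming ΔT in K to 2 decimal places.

ΔF = 4.34 W/m²; ΔT = 4.08 K

CO₂: 4.84 × ln(636/283) = 4.84 × ln(2.24735) = 4.84 × 0.80975 = 3.9192 W/m².
N₂O: 0.120 × (√392 − √266) = 0.120 × (19.7990 − 16.3095) = 0.120 × 3.4895 = 0.4187 W/m².
Total ΔF = 3.9192 + 0.4187 = 4.3379 W/m².
ΔT = λ ΔF = 0.94 × 4.34 = 4.0796 K.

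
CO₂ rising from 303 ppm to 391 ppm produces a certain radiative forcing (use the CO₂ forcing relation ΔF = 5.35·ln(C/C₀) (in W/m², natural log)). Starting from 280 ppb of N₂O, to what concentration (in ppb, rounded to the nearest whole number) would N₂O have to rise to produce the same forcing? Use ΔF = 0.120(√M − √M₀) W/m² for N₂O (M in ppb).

M ≈ 790 ppb

CO₂ forcing: 5.35 × ln(391/303) = 5.35 × 0.254975 = 1.36412 W/m².
Set 0.120(√M − √280) = 1.36412: √M = 1.36412/0.120 + √280 = 11.3677 + 16.7332 = 28.1009.
M = (28.1009)² = 789.66 ppb.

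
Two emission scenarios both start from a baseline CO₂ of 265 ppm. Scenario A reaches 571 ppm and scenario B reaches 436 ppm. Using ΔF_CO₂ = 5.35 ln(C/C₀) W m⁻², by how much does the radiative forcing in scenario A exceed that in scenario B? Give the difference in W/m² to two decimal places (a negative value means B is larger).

ΔF_A − ΔF_B = 1.44 W/m²

ΔF_A = 5.35 ln(571/265) = 5.35 × 0.76766 = 4.1070 W/m².
ΔF_B = 5.35 ln(436/265) = 5.35 × 0.49791 = 2.6638 W/m².
Difference: 4.1070 − 2.6638 = 1.4432 W/m².
(Equivalently, ΔF_A − ΔF_B = 5.35 ln(571/436) = 5.35 × 0.26975 = 1.4432 W/m².)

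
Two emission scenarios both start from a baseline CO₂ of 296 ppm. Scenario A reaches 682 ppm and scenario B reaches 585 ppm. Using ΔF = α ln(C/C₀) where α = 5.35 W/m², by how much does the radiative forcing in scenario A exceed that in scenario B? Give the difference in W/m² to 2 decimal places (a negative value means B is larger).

ΔF_A = 5.35 ln(682/296) = 5.35 × 0.83467 = 4.4655 W/m².
ΔF_B = 5.35 ln(585/296) = 5.35 × 0.68125 = 3.6447 W/m².
Difference: 4.4655 − 3.6447 = 0.8208 W/m².
(Equivalently, ΔF_A − ΔF_B = 5.35 ln(682/585) = 5.35 × 0.15342 = 0.8208 W/m².)

ΔF_A − ΔF_B = 0.82 W/m²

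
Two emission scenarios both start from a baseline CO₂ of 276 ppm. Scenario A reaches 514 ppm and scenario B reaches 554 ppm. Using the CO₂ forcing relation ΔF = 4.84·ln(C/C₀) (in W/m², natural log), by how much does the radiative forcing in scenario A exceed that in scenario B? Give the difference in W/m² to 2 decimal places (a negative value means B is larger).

ΔF_A = 4.84 ln(514/276) = 4.84 × 0.62182 = 3.0096 W/m².
ΔF_B = 4.84 ln(554/276) = 4.84 × 0.69676 = 3.3723 W/m².
Difference: 3.0096 − 3.3723 = -0.3627 W/m².

ΔF_A − ΔF_B = -0.36 W/m²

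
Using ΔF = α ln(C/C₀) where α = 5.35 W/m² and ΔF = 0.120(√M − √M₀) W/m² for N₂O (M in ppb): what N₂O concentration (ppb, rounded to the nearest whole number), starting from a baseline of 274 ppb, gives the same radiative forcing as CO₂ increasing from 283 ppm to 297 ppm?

CO₂ forcing: 5.35 × ln(297/283) = 5.35 × 0.048285 = 0.25832 W/m².
Set 0.120(√M − √274) = 0.25832: √M = 0.25832/0.120 + √274 = 2.1527 + 16.5529 = 18.7056.
M = (18.7056)² = 349.90 ppb.

M ≈ 350 ppb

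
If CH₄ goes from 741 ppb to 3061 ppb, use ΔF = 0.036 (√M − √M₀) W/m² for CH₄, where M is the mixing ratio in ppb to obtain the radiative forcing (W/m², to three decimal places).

ΔF = 1.012 W/m²

CH₄: 0.036 × (√3061 − √741) = 0.036 × (55.3263 − 27.2213) = 0.036 × 28.1050 = 1.0118 W/m².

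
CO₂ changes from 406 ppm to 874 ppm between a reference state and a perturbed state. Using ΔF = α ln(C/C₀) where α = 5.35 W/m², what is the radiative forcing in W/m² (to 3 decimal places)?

CO₂ absorption bands are partially saturated, so forcing scales with the logarithm of the concentration ratio.
CO₂: 5.35 × ln(874/406) = 5.35 × ln(2.15271) = 5.35 × 0.76673 = 4.1020 W/m².

ΔF = 4.102 W/m²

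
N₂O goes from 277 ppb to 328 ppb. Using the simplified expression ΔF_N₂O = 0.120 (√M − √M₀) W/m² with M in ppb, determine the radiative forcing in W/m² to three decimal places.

ΔF = 0.176 W/m²

N₂O: 0.120 × (√328 − √277) = 0.120 × (18.1108 − 16.6433) = 0.120 × 1.4675 = 0.1761 W/m².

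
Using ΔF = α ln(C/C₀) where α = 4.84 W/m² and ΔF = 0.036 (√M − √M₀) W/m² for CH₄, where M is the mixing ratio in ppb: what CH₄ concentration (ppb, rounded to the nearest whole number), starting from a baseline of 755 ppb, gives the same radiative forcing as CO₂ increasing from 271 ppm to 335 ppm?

CO₂ forcing: 4.84 × ln(335/271) = 4.84 × 0.212012 = 1.02614 W/m².
Set 0.036(√M − √755) = 1.02614: √M = 1.02614/0.036 + √755 = 28.5039 + 27.4773 = 55.9812.
M = (55.9812)² = 3133.89 ppb.

M ≈ 3134 ppb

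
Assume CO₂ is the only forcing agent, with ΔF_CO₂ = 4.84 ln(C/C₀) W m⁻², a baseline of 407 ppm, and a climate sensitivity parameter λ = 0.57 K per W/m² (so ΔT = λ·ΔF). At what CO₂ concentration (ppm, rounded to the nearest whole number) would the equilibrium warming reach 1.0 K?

Required forcing: ΔF = ΔT/λ = 1.0/0.57 = 1.7544 W/m².
Then ln(C/407) = ΔF/4.84 = 1.7544/4.84 = 0.36248.
So C = 407 × e^0.36248 = 407 × 1.43689 = 584.81 ppm.

C ≈ 585 ppm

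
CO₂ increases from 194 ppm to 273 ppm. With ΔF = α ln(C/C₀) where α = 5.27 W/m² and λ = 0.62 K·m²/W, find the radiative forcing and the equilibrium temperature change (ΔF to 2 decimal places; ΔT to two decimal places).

ΔF = 1.80 W/m²; ΔT = 1.12 K

CO₂: 5.27 × ln(273/194) = 5.27 × ln(1.40722) = 5.27 × 0.34162 = 1.8003 W/m².
ΔT = λ ΔF = 0.62 × 1.80 = 1.1160 K.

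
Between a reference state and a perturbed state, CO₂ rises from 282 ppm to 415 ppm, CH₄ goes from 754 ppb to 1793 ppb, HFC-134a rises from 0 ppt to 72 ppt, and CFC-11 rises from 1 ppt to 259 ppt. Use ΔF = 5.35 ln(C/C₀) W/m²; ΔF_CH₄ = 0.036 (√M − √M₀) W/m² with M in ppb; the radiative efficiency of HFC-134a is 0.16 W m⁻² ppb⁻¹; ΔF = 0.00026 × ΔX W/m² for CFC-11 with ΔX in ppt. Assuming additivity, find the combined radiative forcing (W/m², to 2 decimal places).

ΔF = 2.68 W/m²

CO₂: 5.35 × ln(415/282) = 5.35 × ln(1.47163) = 5.35 × 0.38637 = 2.0671 W/m².
CH₄: 0.036 × (√1793 − √754) = 0.036 × (42.3438 − 27.4591) = 0.036 × 14.8847 = 0.5358 W/m².
HFC-134a: Δ = 72 − 0 = 72 ppt = 0.072 ppb; ΔF = 0.16 × 0.072 = 0.0115 W/m².
CFC-11: ΔF = 0.00026 × (259 − 1) = 0.00026 × 258 = 0.0671 W/m².
Total ΔF = 2.0671 + 0.5358 + 0.0115 + 0.0671 = 2.6815 W/m².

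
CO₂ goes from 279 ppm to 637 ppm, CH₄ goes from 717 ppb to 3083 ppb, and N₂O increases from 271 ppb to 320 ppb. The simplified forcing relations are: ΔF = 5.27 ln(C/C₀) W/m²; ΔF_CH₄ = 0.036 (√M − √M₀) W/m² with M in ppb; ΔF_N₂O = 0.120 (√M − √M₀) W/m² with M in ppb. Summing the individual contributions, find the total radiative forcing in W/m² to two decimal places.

ΔF = 5.56 W/m²

CO₂: 5.27 × ln(637/279) = 5.27 × ln(2.28315) = 5.27 × 0.82556 = 4.3507 W/m².
CH₄: 0.036 × (√3083 − √717) = 0.036 × (55.5248 − 26.7769) = 0.036 × 28.7479 = 1.0349 W/m².
N₂O: 0.120 × (√320 − √271) = 0.120 × (17.8885 − 16.4621) = 0.120 × 1.4264 = 0.1712 W/m².
Total ΔF = 4.3507 + 1.0349 + 0.1712 = 5.5568 W/m².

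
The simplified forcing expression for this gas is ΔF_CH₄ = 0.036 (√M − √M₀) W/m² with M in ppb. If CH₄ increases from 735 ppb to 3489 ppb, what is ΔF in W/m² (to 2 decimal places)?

ΔF = 1.15 W/m²

CH₄: 0.036 × (√3489 − √735) = 0.036 × (59.0678 − 27.1109) = 0.036 × 31.9569 = 1.1504 W/m².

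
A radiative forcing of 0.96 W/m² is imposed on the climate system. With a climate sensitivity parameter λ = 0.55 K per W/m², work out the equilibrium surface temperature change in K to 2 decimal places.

ΔT = λ ΔF = 0.55 × 0.96 = 0.5280 K.

ΔT = 0.53 K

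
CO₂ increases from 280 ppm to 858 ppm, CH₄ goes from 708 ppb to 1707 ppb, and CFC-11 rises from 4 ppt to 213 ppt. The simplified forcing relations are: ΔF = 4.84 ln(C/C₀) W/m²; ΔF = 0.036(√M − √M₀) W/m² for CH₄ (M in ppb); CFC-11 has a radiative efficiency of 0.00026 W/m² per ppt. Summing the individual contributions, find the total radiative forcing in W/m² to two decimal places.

CO₂: 4.84 × ln(858/280) = 4.84 × ln(3.06429) = 4.84 × 1.11982 = 5.4199 W/m².
CH₄: 0.036 × (√1707 − √708) = 0.036 × (41.3159 − 26.6083) = 0.036 × 14.7076 = 0.5295 W/m².
CFC-11: ΔF = 0.00026 × (213 − 4) = 0.00026 × 209 = 0.0543 W/m².
Total ΔF = 5.4199 + 0.5295 + 0.0543 = 6.0037 W/m².

ΔF = 6.00 W/m²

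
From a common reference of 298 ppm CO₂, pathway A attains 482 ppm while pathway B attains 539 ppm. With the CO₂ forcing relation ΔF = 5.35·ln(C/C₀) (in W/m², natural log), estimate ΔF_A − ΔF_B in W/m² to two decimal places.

ΔF_A − ΔF_B = -0.60 W/m²

ΔF_A = 5.35 ln(482/298) = 5.35 × 0.48085 = 2.5725 W/m².
ΔF_B = 5.35 ln(539/298) = 5.35 × 0.59262 = 3.1705 W/m².
Difference: 2.5725 − 3.1705 = -0.5980 W/m².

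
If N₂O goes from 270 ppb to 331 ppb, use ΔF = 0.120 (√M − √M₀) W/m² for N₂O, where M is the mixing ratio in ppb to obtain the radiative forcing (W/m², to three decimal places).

N₂O: 0.120 × (√331 − √270) = 0.120 × (18.1934 − 16.4317) = 0.120 × 1.7617 = 0.2114 W/m².

ΔF = 0.211 W/m²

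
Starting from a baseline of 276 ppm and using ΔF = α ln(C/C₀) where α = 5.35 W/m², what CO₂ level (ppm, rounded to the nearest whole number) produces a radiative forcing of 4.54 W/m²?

C ≈ 645 ppm

Set 5.35 ln(C/276) = 4.54, so ln(C/276) = 4.54/5.35 = 0.84860.
Then C/276 = e^0.84860 = 2.33637, giving C = 276 × 2.33637 = 644.84 ppm.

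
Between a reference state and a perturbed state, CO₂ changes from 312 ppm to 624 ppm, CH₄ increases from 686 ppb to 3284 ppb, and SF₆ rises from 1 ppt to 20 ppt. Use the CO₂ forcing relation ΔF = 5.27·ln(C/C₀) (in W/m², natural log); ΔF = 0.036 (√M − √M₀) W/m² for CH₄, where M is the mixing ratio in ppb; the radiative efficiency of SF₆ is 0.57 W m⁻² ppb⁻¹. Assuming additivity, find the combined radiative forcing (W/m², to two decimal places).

ΔF = 4.78 W/m²

CO₂: 5.27 × ln(624/312) = 5.27 × ln(2.00000) = 5.27 × 0.69315 = 3.6529 W/m².
CH₄: 0.036 × (√3284 − √686) = 0.036 × (57.3062 − 26.1916) = 0.036 × 31.1146 = 1.1201 W/m².
SF₆: Δ = 20 − 1 = 19 ppt = 0.019 ppb; ΔF = 0.57 × 0.019 = 0.0108 W/m².
Total ΔF = 3.6529 + 1.1201 + 0.0108 = 4.7838 W/m².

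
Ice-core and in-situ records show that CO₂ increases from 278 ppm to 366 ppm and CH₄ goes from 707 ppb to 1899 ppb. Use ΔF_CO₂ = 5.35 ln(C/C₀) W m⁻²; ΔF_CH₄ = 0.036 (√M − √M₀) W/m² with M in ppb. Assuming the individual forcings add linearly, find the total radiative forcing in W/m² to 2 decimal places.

CO₂: 5.35 × ln(366/278) = 5.35 × ln(1.31655) = 5.35 × 0.27501 = 1.4713 W/m².
CH₄: 0.036 × (√1899 − √707) = 0.036 × (43.5775 − 26.5895) = 0.036 × 16.9880 = 0.6116 W/m².
Total ΔF = 1.4713 + 0.6116 = 2.0829 W/m².

ΔF = 2.08 W/m²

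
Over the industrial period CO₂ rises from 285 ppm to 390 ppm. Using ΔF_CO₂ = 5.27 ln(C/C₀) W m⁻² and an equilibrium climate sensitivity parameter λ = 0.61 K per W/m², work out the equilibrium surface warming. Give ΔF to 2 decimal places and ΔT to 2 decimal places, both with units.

CO₂: 5.27 × ln(390/285) = 5.27 × ln(1.36842) = 5.27 × 0.31366 = 1.6530 W/m².
ΔT = λ ΔF = 0.61 × 1.65 = 1.0065 K.

ΔF = 1.65 W/m²; ΔT = 1.01 K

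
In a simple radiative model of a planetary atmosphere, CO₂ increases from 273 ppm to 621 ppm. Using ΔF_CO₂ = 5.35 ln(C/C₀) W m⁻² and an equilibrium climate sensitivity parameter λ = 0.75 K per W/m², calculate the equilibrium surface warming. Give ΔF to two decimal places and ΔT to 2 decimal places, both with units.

CO₂: 5.35 × ln(621/273) = 5.35 × ln(2.27473) = 5.35 × 0.82186 = 4.3970 W/m².
ΔT = λ ΔF = 0.75 × 4.40 = 3.3000 K.

ΔF = 4.40 W/m²; ΔT = 3.30 K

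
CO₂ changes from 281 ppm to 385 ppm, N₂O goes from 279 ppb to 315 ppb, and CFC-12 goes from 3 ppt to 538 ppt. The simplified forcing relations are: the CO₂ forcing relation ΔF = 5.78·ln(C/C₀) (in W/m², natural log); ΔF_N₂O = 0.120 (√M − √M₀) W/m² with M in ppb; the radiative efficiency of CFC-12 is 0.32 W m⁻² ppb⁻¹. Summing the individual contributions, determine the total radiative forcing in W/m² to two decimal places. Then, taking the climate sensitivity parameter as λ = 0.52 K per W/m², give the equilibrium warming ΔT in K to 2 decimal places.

CO₂: 5.78 × ln(385/281) = 5.78 × ln(1.37011) = 5.78 × 0.31489 = 1.8201 W/m².
N₂O: 0.120 × (√315 − √279) = 0.120 × (17.7482 − 16.7033) = 0.120 × 1.0449 = 0.1254 W/m².
CFC-12: Δ = 538 − 3 = 535 ppt = 0.535 ppb; ΔF = 0.32 × 0.535 = 0.1712 W/m².
Total ΔF = 1.8201 + 0.1254 + 0.1712 = 2.1167 W/m².
ΔT = λ ΔF = 0.52 × 2.12 = 1.1024 K.

ΔF = 2.12 W/m²; ΔT = 1.10 K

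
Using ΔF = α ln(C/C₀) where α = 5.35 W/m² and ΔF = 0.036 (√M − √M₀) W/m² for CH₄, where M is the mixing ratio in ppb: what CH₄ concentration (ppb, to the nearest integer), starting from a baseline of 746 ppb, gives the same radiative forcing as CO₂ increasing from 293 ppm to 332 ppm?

M ≈ 2105 ppb

CO₂ forcing: 5.35 × ln(332/293) = 5.35 × 0.124962 = 0.66855 W/m².
Set 0.036(√M − √746) = 0.66855: √M = 0.66855/0.036 + √746 = 18.5708 + 27.3130 = 45.8838.
M = (45.8838)² = 2105.32 ppb.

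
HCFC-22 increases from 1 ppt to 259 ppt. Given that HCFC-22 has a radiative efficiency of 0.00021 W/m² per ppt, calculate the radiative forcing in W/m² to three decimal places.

ΔF = 0.054 W/m²

HCFC-22: ΔF = 0.00021 × (259 − 1) = 0.00021 × 258 = 0.0542 W/m².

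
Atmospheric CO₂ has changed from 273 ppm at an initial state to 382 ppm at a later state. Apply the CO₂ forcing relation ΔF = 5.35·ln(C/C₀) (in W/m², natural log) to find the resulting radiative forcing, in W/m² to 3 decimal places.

CO₂ absorption bands are partially saturated, so forcing scales with the logarithm of the concentration ratio.
CO₂: 5.35 × ln(382/273) = 5.35 × ln(1.39927) = 5.35 × 0.33595 = 1.7973 W/m².

ΔF = 1.797 W/m²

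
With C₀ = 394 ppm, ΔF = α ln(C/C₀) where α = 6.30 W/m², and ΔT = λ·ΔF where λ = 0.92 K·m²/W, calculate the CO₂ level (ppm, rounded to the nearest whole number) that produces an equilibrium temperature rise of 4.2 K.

C ≈ 813 ppm

Required forcing: ΔF = ΔT/λ = 4.2/0.92 = 4.5652 W/m².
Then ln(C/394) = ΔF/6.30 = 4.5652/6.30 = 0.72463.
So C = 394 × e^0.72463 = 394 × 2.06397 = 813.20 ppm.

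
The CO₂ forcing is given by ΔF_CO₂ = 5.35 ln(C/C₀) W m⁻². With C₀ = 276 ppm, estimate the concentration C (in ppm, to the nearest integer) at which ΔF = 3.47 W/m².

C ≈ 528 ppm

Set 5.35 ln(C/276) = 3.47, so ln(C/276) = 3.47/5.35 = 0.64860.
Then C/276 = e^0.64860 = 1.91286, giving C = 276 × 1.91286 = 527.95 ppm.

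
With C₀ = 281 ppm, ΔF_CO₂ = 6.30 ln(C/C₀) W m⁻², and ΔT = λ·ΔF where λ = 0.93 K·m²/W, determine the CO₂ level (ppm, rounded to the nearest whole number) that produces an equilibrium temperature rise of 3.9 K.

C ≈ 547 ppm

Required forcing: ΔF = ΔT/λ = 3.9/0.93 = 4.1935 W/m².
Then ln(C/281) = ΔF/6.30 = 4.1935/6.30 = 0.66563.
So C = 281 × e^0.66563 = 281 × 1.94572 = 546.75 ppm.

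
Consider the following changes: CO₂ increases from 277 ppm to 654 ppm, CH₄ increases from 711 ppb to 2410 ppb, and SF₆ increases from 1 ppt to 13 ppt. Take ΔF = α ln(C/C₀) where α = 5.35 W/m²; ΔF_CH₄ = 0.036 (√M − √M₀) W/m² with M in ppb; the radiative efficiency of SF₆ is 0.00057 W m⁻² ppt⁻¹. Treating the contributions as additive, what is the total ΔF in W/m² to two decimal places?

ΔF = 5.41 W/m²

CO₂: 5.35 × ln(654/277) = 5.35 × ln(2.36101) = 5.35 × 0.85909 = 4.5961 W/m².
CH₄: 0.036 × (√2410 − √711) = 0.036 × (49.0918 − 26.6646) = 0.036 × 22.4272 = 0.8074 W/m².
SF₆: ΔF = 0.00057 × (13 − 1) = 0.00057 × 12 = 0.0068 W/m².
Total ΔF = 4.5961 + 0.8074 + 0.0068 = 5.4103 W/m².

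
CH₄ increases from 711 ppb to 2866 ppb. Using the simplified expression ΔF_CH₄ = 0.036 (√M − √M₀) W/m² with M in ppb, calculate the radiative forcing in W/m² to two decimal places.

ΔF = 0.97 W/m²

CH₄: 0.036 × (√2866 − √711) = 0.036 × (53.5350 − 26.6646) = 0.036 × 26.8704 = 0.9673 W/m².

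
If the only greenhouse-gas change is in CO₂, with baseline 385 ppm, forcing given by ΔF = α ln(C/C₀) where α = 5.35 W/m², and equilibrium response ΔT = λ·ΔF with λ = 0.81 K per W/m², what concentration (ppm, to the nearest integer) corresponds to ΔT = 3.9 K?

C ≈ 947 ppm

Required forcing: ΔF = ΔT/λ = 3.9/0.81 = 4.8148 W/m².
Then ln(C/385) = ΔF/5.35 = 4.8148/5.35 = 0.89996.
So C = 385 × e^0.89996 = 385 × 2.45950 = 946.91 ppm.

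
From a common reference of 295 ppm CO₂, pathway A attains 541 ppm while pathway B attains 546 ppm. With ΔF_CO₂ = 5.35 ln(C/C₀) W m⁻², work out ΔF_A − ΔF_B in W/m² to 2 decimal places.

ΔF_A − ΔF_B = -0.05 W/m²

ΔF_A = 5.35 ln(541/295) = 5.35 × 0.60644 = 3.2445 W/m².
ΔF_B = 5.35 ln(546/295) = 5.35 × 0.61564 = 3.2937 W/m².
Difference: 3.2445 − 3.2937 = -0.0492 W/m².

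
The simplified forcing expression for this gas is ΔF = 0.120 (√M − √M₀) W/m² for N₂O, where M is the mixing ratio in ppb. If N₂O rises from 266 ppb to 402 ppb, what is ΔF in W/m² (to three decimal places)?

ΔF = 0.449 W/m²

N₂O: 0.120 × (√402 − √266) = 0.120 × (20.0499 − 16.3095) = 0.120 × 3.7404 = 0.4488 W/m².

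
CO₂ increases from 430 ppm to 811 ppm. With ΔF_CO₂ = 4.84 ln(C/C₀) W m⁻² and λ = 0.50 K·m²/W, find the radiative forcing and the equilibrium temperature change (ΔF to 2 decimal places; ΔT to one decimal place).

ΔF = 3.07 W/m²; ΔT = 1.5 K

CO₂: 4.84 × ln(811/430) = 4.84 × ln(1.88605) = 4.84 × 0.63448 = 3.0709 W/m².
ΔT = λ ΔF = 0.50 × 3.07 = 1.5350 K.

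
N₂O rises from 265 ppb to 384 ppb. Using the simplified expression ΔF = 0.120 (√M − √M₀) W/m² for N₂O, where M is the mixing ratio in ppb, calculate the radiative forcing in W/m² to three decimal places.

N₂O: 0.120 × (√384 − √265) = 0.120 × (19.5959 − 16.2788) = 0.120 × 3.3171 = 0.3981 W/m².

ΔF = 0.398 W/m²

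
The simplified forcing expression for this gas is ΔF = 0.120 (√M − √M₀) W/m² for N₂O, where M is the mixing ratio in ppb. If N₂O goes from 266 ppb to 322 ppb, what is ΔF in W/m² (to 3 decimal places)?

N₂O: 0.120 × (√322 − √266) = 0.120 × (17.9444 − 16.3095) = 0.120 × 1.6349 = 0.1962 W/m².

ΔF = 0.196 W/m²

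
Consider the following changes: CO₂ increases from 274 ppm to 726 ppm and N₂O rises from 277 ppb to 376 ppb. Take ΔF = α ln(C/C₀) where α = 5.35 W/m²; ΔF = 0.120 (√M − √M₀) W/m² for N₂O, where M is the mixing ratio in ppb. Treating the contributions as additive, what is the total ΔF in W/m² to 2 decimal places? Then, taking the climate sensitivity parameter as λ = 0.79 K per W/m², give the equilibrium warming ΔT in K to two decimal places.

ΔF = 5.54 W/m²; ΔT = 4.38 K

CO₂: 5.35 × ln(726/274) = 5.35 × ln(2.64964) = 5.35 × 0.97442 = 5.2131 W/m².
N₂O: 0.120 × (√376 − √277) = 0.120 × (19.3907 − 16.6433) = 0.120 × 2.7474 = 0.3297 W/m².
Total ΔF = 5.2131 + 0.3297 = 5.5428 W/m².
ΔT = λ ΔF = 0.79 × 5.54 = 4.3766 K.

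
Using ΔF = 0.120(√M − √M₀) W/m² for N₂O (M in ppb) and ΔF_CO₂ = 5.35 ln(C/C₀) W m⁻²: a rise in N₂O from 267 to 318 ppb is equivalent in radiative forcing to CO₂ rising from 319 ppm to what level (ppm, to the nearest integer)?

N₂O forcing: 0.120 × (√318 − √267) = 0.120 × (17.8326 − 16.3401) = 0.120 × 1.4925 = 0.17910 W/m².
Set 5.35 ln(C/319) = 0.17910: ln(C/319) = 0.17910/5.35 = 0.03348, so C = 319 × e^0.03348 = 319 × 1.03405 = 329.86 ppm.

C ≈ 330 ppm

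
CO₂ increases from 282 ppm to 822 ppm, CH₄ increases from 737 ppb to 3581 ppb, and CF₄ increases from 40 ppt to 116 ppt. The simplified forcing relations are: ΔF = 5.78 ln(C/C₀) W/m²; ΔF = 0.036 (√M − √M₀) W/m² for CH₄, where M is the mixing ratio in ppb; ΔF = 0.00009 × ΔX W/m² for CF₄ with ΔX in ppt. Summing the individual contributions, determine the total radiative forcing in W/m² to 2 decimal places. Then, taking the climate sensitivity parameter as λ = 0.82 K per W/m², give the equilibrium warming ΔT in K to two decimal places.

ΔF = 7.37 W/m²; ΔT = 6.04 K

CO₂: 5.78 × ln(822/282) = 5.78 × ln(2.91489) = 5.78 × 1.06983 = 6.1836 W/m².
CH₄: 0.036 × (√3581 − √737) = 0.036 × (59.8415 − 27.1477) = 0.036 × 32.6938 = 1.1770 W/m².
CF₄: ΔF = 0.00009 × (116 − 40) = 0.00009 × 76 = 0.0068 W/m².
Total ΔF = 6.1836 + 1.1770 + 0.0068 = 7.3674 W/m².
ΔT = λ ΔF = 0.82 × 7.37 = 6.0434 K.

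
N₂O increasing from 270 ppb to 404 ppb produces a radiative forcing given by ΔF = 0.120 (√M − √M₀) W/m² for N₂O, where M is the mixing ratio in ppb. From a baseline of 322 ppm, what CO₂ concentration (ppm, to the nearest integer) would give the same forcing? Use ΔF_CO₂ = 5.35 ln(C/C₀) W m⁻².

N₂O forcing: 0.120 × (√404 − √270) = 0.120 × (20.0998 − 16.4317) = 0.120 × 3.6681 = 0.44017 W/m².
Set 5.35 ln(C/322) = 0.44017: ln(C/322) = 0.44017/5.35 = 0.08227, so C = 322 × e^0.08227 = 322 × 1.08575 = 349.61 ppm.

C ≈ 350 ppm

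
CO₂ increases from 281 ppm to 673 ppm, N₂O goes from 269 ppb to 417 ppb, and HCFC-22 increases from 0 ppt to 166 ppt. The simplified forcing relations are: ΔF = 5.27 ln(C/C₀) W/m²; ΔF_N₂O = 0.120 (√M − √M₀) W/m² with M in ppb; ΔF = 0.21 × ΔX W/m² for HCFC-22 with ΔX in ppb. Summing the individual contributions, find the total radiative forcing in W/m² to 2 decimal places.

ΔF = 5.12 W/m²

CO₂: 5.27 × ln(673/281) = 5.27 × ln(2.39502) = 5.27 × 0.87339 = 4.6028 W/m².
N₂O: 0.120 × (√417 − √269) = 0.120 × (20.4206 − 16.4012) = 0.120 × 4.0194 = 0.4823 W/m².
HCFC-22: Δ = 166 − 0 = 166 ppt = 0.166 ppb; ΔF = 0.21 × 0.166 = 0.0349 W/m².
Total ΔF = 4.6028 + 0.4823 + 0.0349 = 5.1200 W/m².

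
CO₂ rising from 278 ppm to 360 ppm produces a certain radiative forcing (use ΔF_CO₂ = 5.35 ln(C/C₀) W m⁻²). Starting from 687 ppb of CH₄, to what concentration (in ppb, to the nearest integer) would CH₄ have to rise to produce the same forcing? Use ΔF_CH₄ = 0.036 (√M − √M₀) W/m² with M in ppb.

CO₂ forcing: 5.35 × ln(360/278) = 5.35 × 0.258483 = 1.38288 W/m².
Set 0.036(√M − √687) = 1.38288: √M = 1.38288/0.036 + √687 = 38.4133 + 26.2107 = 64.6240.
M = (64.6240)² = 4176.26 ppb.

M ≈ 4176 ppb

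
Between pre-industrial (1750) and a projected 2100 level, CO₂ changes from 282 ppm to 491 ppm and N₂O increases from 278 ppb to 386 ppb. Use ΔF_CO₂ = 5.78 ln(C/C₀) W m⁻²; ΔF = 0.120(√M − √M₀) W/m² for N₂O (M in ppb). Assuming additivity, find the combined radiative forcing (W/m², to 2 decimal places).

CO₂: 5.78 × ln(491/282) = 5.78 × ln(1.74113) = 5.78 × 0.55453 = 3.2052 W/m².
N₂O: 0.120 × (√386 − √278) = 0.120 × (19.6469 − 16.6733) = 0.120 × 2.9736 = 0.3568 W/m².
Total ΔF = 3.2052 + 0.3568 = 3.5620 W/m².

ΔF = 3.56 W/m²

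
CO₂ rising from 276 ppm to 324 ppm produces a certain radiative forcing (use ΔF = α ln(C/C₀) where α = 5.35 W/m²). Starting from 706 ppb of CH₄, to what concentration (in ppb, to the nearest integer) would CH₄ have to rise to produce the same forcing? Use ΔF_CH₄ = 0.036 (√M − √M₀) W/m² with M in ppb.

CO₂ forcing: 5.35 × ln(324/276) = 5.35 × 0.160343 = 0.85784 W/m².
Set 0.036(√M − √706) = 0.85784: √M = 0.85784/0.036 + √706 = 23.8289 + 26.5707 = 50.3996.
M = (50.3996)² = 2540.12 ppb.

M ≈ 2540 ppb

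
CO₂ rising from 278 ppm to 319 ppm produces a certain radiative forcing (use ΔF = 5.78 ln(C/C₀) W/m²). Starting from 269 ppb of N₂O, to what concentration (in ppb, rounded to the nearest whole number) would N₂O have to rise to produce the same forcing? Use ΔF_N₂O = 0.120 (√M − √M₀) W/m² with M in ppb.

CO₂ forcing: 5.78 × ln(319/278) = 5.78 × 0.137570 = 0.79515 W/m².
Set 0.120(√M − √269) = 0.79515: √M = 0.79515/0.120 + √269 = 6.6263 + 16.4012 = 23.0275.
M = (23.0275)² = 530.27 ppb.

M ≈ 530 ppb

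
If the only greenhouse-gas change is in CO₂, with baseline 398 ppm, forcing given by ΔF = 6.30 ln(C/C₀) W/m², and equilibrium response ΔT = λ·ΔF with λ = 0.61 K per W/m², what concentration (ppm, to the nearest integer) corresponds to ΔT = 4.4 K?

Required forcing: ΔF = ΔT/λ = 4.4/0.61 = 7.2131 W/m².
Then ln(C/398) = ΔF/6.30 = 7.2131/6.30 = 1.14494.
So C = 398 × e^1.14494 = 398 × 3.14225 = 1250.62 ppm.

C ≈ 1251 ppm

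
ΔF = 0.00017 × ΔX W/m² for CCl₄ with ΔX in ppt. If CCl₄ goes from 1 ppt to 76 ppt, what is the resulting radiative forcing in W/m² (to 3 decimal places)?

CCl₄: ΔF = 0.00017 × (76 − 1) = 0.00017 × 75 = 0.0128 W/m².

ΔF = 0.013 W/m²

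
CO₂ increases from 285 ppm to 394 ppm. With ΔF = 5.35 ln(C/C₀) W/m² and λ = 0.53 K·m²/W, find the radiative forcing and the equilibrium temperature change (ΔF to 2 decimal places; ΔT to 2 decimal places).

CO₂: 5.35 × ln(394/285) = 5.35 × ln(1.38246) = 5.35 × 0.32386 = 1.7327 W/m².
ΔT = λ ΔF = 0.53 × 1.73 = 0.9169 K.

ΔF = 1.73 W/m²; ΔT = 0.92 K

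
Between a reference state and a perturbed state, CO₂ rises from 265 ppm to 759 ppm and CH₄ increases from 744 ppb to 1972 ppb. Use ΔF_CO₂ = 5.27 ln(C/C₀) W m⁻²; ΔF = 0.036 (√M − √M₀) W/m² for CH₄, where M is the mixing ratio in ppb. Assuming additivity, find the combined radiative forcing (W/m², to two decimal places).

ΔF = 6.16 W/m²

CO₂: 5.27 × ln(759/265) = 5.27 × ln(2.86415) = 5.27 × 1.05227 = 5.5455 W/m².
CH₄: 0.036 × (√1972 − √744) = 0.036 × (44.4072 − 27.2764) = 0.036 × 17.1308 = 0.6167 W/m².
Total ΔF = 5.5455 + 0.6167 = 6.1622 W/m².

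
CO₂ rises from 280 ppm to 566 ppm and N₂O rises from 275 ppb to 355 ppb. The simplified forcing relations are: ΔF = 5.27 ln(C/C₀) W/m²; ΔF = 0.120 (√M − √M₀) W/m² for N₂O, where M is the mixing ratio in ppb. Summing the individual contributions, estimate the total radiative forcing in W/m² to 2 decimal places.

ΔF = 3.98 W/m²

CO₂: 5.27 × ln(566/280) = 5.27 × ln(2.02143) = 5.27 × 0.70381 = 3.7091 W/m².
N₂O: 0.120 × (√355 − √275) = 0.120 × (18.8414 − 16.5831) = 0.120 × 2.2583 = 0.2710 W/m².
Total ΔF = 3.7091 + 0.2710 = 3.9801 W/m².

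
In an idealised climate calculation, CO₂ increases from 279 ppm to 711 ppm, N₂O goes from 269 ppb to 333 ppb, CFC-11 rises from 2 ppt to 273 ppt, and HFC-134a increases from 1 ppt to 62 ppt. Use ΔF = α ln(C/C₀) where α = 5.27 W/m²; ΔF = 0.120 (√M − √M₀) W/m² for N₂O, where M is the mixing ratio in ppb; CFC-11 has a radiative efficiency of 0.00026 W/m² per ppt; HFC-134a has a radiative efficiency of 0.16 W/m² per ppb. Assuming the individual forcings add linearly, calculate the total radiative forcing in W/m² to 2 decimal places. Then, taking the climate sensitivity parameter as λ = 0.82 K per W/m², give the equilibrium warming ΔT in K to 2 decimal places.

ΔF = 5.23 W/m²; ΔT = 4.29 K

CO₂: 5.27 × ln(711/279) = 5.27 × ln(2.54839) = 5.27 × 0.93546 = 4.9299 W/m².
N₂O: 0.120 × (√333 − √269) = 0.120 × (18.2483 − 16.4012) = 0.120 × 1.8471 = 0.2217 W/m².
CFC-11: ΔF = 0.00026 × (273 − 2) = 0.00026 × 271 = 0.0705 W/m².
HFC-134a: Δ = 62 − 1 = 61 ppt = 0.061 ppb; ΔF = 0.16 × 0.061 = 0.0098 W/m².
Total ΔF = 4.9299 + 0.2217 + 0.0705 + 0.0098 = 5.2319 W/m².
ΔT = λ ΔF = 0.82 × 5.23 = 4.2886 K.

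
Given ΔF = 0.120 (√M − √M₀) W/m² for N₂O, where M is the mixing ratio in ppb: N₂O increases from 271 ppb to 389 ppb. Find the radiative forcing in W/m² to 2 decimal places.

N₂O: 0.120 × (√389 − √271) = 0.120 × (19.7231 − 16.4621) = 0.120 × 3.2610 = 0.3913 W/m².

ΔF = 0.39 W/m²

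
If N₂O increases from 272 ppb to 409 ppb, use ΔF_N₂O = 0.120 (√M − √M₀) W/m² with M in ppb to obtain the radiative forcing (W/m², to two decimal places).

N₂O: 0.120 × (√409 − √272) = 0.120 × (20.2237 − 16.4924) = 0.120 × 3.7313 = 0.4478 W/m².

ΔF = 0.45 W/m²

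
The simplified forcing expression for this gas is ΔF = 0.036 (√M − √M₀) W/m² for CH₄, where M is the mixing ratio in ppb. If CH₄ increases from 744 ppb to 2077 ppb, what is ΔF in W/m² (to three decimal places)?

CH₄: 0.036 × (√2077 − √744) = 0.036 × (45.5741 − 27.2764) = 0.036 × 18.2977 = 0.6587 W/m².

ΔF = 0.659 W/m²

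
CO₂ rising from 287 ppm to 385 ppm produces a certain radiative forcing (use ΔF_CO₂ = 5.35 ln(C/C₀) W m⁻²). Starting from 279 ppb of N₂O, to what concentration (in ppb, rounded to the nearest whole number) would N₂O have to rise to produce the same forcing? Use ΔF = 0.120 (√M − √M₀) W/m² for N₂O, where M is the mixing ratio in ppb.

CO₂ forcing: 5.35 × ln(385/287) = 5.35 × 0.293761 = 1.57162 W/m².
Set 0.120(√M − √279) = 1.57162: √M = 1.57162/0.120 + √279 = 13.0968 + 16.7033 = 29.8001.
M = (29.8001)² = 888.05 ppb.

M ≈ 888 ppb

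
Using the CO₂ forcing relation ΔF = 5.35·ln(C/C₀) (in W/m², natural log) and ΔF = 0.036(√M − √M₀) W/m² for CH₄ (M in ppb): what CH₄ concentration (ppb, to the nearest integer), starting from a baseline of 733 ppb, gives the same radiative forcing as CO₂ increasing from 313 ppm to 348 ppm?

CO₂ forcing: 5.35 × ln(348/313) = 5.35 × 0.105999 = 0.56709 W/m².
Set 0.036(√M − √733) = 0.56709: √M = 0.56709/0.036 + √733 = 15.7525 + 27.0740 = 42.8265.
M = (42.8265)² = 1834.11 ppb.

M ≈ 1834 ppb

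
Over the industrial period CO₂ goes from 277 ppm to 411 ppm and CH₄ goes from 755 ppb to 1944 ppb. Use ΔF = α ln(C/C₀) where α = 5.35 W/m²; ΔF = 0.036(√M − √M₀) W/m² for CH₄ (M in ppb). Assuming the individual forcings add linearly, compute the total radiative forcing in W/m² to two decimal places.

CO₂: 5.35 × ln(411/277) = 5.35 × ln(1.48375) = 5.35 × 0.39457 = 2.1109 W/m².
CH₄: 0.036 × (√1944 − √755) = 0.036 × (44.0908 − 27.4773) = 0.036 × 16.6135 = 0.5981 W/m².
Total ΔF = 2.1109 + 0.5981 = 2.7090 W/m².

ΔF = 2.71 W/m²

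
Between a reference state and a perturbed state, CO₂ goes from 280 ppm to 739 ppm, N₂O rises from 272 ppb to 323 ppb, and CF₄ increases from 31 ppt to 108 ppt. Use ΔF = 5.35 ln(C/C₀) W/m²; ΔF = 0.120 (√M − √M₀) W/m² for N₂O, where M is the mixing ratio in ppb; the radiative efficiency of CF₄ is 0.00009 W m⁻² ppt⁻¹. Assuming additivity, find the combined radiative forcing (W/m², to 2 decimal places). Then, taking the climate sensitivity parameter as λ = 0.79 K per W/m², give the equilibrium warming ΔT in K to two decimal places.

CO₂: 5.35 × ln(739/280) = 5.35 × ln(2.63929) = 5.35 × 0.97051 = 5.1922 W/m².
N₂O: 0.120 × (√323 − √272) = 0.120 × (17.9722 − 16.4924) = 0.120 × 1.4798 = 0.1776 W/m².
CF₄: ΔF = 0.00009 × (108 − 31) = 0.00009 × 77 = 0.0069 W/m².
Total ΔF = 5.1922 + 0.1776 + 0.0069 = 5.3767 W/m².
ΔT = λ ΔF = 0.79 × 5.38 = 4.2502 K.

ΔF = 5.38 W/m²; ΔT = 4.25 K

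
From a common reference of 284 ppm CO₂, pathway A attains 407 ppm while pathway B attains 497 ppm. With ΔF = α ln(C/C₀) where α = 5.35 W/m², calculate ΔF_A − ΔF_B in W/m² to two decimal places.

ΔF_A = 5.35 ln(407/284) = 5.35 × 0.35984 = 1.9251 W/m².
ΔF_B = 5.35 ln(497/284) = 5.35 × 0.55962 = 2.9940 W/m².
Difference: 1.9251 − 2.9940 = -1.0689 W/m².

ΔF_A − ΔF_B = -1.07 W/m²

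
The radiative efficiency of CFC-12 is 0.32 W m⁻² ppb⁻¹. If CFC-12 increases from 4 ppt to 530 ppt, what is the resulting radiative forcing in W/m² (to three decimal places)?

ΔF = 0.168 W/m²

CFC-12: Δ = 530 − 4 = 526 ppt = 0.526 ppb; ΔF = 0.32 × 0.526 = 0.1683 W/m².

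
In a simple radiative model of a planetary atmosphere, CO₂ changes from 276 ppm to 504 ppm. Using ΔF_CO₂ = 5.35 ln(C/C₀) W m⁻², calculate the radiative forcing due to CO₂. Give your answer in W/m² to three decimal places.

ΔF = 3.222 W/m²

CO₂: 5.35 × ln(504/276) = 5.35 × ln(1.82609) = 5.35 × 0.60218 = 3.2217 W/m².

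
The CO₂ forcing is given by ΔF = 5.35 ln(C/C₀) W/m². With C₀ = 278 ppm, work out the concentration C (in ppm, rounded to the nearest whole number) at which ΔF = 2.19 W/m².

C ≈ 419 ppm

Set 5.35 ln(C/278) = 2.19, so ln(C/278) = 2.19/5.35 = 0.40935.
Then C/278 = e^0.40935 = 1.50584, giving C = 278 × 1.50584 = 418.62 ppm.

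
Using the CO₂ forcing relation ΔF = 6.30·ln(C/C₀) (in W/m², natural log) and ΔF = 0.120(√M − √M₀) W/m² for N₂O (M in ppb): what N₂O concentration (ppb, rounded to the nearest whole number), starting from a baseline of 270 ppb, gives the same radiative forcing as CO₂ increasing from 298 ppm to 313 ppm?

CO₂ forcing: 6.30 × ln(313/298) = 6.30 × 0.049110 = 0.30939 W/m².
Set 0.120(√M − √270) = 0.30939: √M = 0.30939/0.120 + √270 = 2.5783 + 16.4317 = 19.0100.
M = (19.0100)² = 361.38 ppb.

M ≈ 361 ppb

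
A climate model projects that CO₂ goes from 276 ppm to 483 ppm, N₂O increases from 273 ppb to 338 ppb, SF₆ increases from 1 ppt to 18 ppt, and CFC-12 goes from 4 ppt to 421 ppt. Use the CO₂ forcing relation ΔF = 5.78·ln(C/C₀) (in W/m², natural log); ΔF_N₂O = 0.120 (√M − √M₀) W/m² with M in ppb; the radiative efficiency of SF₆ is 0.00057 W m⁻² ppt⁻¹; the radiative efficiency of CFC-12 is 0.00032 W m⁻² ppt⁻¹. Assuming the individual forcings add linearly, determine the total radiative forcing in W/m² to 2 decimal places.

CO₂: 5.78 × ln(483/276) = 5.78 × ln(1.75000) = 5.78 × 0.55962 = 3.2346 W/m².
N₂O: 0.120 × (√338 − √273) = 0.120 × (18.3848 − 16.5227) = 0.120 × 1.8621 = 0.2235 W/m².
SF₆: ΔF = 0.00057 × (18 − 1) = 0.00057 × 17 = 0.0097 W/m².
CFC-12: ΔF = 0.00032 × (421 − 4) = 0.00032 × 417 = 0.1334 W/m².
Total ΔF = 3.2346 + 0.2235 + 0.0097 + 0.1334 = 3.6012 W/m².

ΔF = 3.60 W/m²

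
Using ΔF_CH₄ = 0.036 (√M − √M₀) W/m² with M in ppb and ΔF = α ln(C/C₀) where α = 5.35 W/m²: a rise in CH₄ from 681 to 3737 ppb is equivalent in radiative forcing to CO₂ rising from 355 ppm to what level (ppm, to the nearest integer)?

CH₄ forcing: 0.036 × (√3737 − √681) = 0.036 × (61.1310 − 26.0960) = 0.036 × 35.0350 = 1.26126 W/m².
Set 5.35 ln(C/355) = 1.26126: ln(C/355) = 1.26126/5.35 = 0.23575, so C = 355 × e^0.23575 = 355 × 1.26586 = 449.38 ppm.

C ≈ 449 ppm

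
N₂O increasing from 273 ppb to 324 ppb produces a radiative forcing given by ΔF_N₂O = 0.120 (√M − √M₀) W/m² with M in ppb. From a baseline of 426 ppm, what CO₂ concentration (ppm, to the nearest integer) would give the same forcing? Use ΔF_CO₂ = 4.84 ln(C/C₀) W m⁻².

C ≈ 442 ppm

N₂O forcing: 0.120 × (√324 − √273) = 0.120 × (18.0000 − 16.5227) = 0.120 × 1.4773 = 0.17728 W/m².
Set 4.84 ln(C/426) = 0.17728: ln(C/426) = 0.17728/4.84 = 0.03663, so C = 426 × e^0.03663 = 426 × 1.03731 = 441.89 ppm.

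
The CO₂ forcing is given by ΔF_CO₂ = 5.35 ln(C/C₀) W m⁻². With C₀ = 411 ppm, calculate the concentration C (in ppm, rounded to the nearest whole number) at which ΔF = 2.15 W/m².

Set 5.35 ln(C/411) = 2.15, so ln(C/411) = 2.15/5.35 = 0.40187.
Then C/411 = e^0.40187 = 1.49462, giving C = 411 × 1.49462 = 614.29 ppm.

C ≈ 614 ppm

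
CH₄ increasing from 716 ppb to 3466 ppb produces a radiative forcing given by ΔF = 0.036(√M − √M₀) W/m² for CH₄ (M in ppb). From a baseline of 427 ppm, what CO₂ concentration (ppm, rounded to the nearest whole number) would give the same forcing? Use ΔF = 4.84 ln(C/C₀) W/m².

CH₄ forcing: 0.036 × (√3466 − √716) = 0.036 × (58.8727 − 26.7582) = 0.036 × 32.1145 = 1.15612 W/m².
Set 4.84 ln(C/427) = 1.15612: ln(C/427) = 1.15612/4.84 = 0.23887, so C = 427 × e^0.23887 = 427 × 1.26981 = 542.21 ppm.

C ≈ 542 ppm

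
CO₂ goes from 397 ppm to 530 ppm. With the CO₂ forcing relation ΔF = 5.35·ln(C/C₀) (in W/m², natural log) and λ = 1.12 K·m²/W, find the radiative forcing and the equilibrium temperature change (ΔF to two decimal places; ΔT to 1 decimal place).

ΔF = 1.55 W/m²; ΔT = 1.7 K

CO₂: 5.35 × ln(530/397) = 5.35 × ln(1.33501) = 5.35 × 0.28894 = 1.5458 W/m².
ΔT = λ ΔF = 1.12 × 1.55 = 1.7360 K.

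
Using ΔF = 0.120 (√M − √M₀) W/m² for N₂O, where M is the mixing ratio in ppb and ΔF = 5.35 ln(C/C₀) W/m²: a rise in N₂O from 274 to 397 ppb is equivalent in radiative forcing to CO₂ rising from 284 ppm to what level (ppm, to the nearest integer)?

N₂O forcing: 0.120 × (√397 − √274) = 0.120 × (19.9249 − 16.5529) = 0.120 × 3.3720 = 0.40464 W/m².
Set 5.35 ln(C/284) = 0.40464: ln(C/284) = 0.40464/5.35 = 0.07563, so C = 284 × e^0.07563 = 284 × 1.07856 = 306.31 ppm.

C ≈ 306 ppm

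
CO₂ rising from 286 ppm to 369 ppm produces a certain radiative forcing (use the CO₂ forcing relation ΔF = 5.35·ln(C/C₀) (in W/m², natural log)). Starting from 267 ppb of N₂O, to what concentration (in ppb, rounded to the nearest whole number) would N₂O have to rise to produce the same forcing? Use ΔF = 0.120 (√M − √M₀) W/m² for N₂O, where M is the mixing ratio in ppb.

M ≈ 767 ppb

CO₂ forcing: 5.35 × ln(369/286) = 5.35 × 0.254805 = 1.36321 W/m².
Set 0.120(√M − √267) = 1.36321: √M = 1.36321/0.120 + √267 = 11.3601 + 16.3401 = 27.7002.
M = (27.7002)² = 767.30 ppb.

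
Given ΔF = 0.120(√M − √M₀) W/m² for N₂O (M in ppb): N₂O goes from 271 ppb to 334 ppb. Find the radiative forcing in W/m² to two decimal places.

ΔF = 0.22 W/m²

N₂O: 0.120 × (√334 − √271) = 0.120 × (18.2757 − 16.4621) = 0.120 × 1.8136 = 0.2176 W/m².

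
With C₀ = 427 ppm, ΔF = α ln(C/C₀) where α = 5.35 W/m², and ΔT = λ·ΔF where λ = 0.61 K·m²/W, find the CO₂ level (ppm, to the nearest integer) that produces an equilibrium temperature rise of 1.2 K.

Required forcing: ΔF = ΔT/λ = 1.2/0.61 = 1.9672 W/m².
Then ln(C/427) = ΔF/5.35 = 1.9672/5.35 = 0.36770.
So C = 427 × e^0.36770 = 427 × 1.44441 = 616.76 ppm.

C ≈ 617 ppm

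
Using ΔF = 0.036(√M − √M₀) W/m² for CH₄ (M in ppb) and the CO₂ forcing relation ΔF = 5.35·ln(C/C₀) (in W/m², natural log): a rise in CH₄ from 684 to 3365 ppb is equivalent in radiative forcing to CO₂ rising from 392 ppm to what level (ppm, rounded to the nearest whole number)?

CH₄ forcing: 0.036 × (√3365 − √684) = 0.036 × (58.0086 − 26.1534) = 0.036 × 31.8552 = 1.14679 W/m².
Set 5.35 ln(C/392) = 1.14679: ln(C/392) = 1.14679/5.35 = 0.21435, so C = 392 × e^0.21435 = 392 × 1.23906 = 485.71 ppm.

C ≈ 486 ppm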